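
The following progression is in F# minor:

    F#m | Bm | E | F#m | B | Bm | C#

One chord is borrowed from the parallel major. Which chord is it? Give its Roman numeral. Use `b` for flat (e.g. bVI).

IV

F# minor has the diatonic set F#m, G#dim, A, Bm, C#, D, E (with V from harmonic minor). F#m, Bm, E and C# are all diatonic. B (B–D#–F#) doesn't fit — on degree 4 F# minor would have Bm (iv). B is the degree-4 chord of F# major, so it is the borrowed IV.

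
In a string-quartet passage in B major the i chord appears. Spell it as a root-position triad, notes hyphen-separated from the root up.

B-D-F#

i is built on scale degree 1, which is B in both B major and its parallel. Building the minor chord from the parallel minor on B: B–D–F#.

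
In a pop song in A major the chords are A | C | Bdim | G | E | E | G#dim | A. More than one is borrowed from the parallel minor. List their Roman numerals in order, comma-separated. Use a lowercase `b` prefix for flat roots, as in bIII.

bIII, ii°, bVII

A major has the diatonic set A, Bm, C#m, D, E, F#m, G#dim. A, E and G#dim are all diatonic. C (C–E–G) doesn't fit — on degree 3 A major would have C#m (iii). C is the degree-3 chord of A minor, so it is the borrowed bIII. Bdim (B–D–F) is not: scale degree 2 in A major carries Bm (ii). In A minor the chord on that degree is Bdim, so here it functions as ii°, borrowed from the parallel minor. But G (G–B–D) is foreign: the diatonic vii° on degree 7 is G#dim, whereas G comes from A minor. It is labeled bVII.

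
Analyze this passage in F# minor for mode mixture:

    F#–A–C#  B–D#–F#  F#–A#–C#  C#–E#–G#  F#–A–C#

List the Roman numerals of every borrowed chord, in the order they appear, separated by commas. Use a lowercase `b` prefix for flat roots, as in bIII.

F# minor has the diatonic set F#m, G#dim, A, Bm, C#, D, E (with V from harmonic minor). F#–A–C# = F#m and C#–E#–G# = C# both belong to that set. B–D#–F# is not: scale degree 4 in F# minor carries Bm (iv). In F# major the chord on that degree is B, so here it functions as IV, borrowed from the parallel major. F#–A#–C# is not: scale degree 1 in F# minor carries F#m (i). In F# major the chord on that degree is F#, so here it functions as I, borrowed from the parallel major.

IV, I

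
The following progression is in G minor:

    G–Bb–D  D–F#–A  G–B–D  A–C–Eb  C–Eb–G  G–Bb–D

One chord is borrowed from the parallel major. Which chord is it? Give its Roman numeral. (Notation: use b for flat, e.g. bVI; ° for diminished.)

I

The diatonic triads in G minor (with V from harmonic minor) are Gm, Adim, Bb, Cm, D, Eb, F. G–Bb–D = Gm, D–F#–A = D, A–C–Eb = Adim and C–Eb–G = Cm all belong to that set. G–B–D is not: scale degree 1 in G minor carries Gm (i). In G major the chord on that degree is G, so here it functions as I, borrowed from the parallel major.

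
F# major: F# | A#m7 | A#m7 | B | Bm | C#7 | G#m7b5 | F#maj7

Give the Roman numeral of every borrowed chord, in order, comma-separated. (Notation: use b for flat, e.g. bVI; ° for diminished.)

iv, iiø7

In F# major the diatonic chords are F#, G#m, A#m, B, C#, D#m, E#dim. Of the given chords, F#, A#m7, B, C#7 and F#maj7 are diatonic. Bm (B–D–F#) doesn't fit — on degree 4 F# major would have B (IV). Bm is the degree-4 chord of F# minor, so it is the borrowed iv. G#m7b5 (G#–B–D–F#) doesn't fit — on degree 2 F# major would have G#m (ii). G#m7b5 is the degree-2 chord of F# minor, so it is the borrowed iiø7.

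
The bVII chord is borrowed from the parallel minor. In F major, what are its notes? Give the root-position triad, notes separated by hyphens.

Eb-G-Bb

Scale degree 7 in F major is E. bVII uses the lowered form, Eb, taken from F minor. Stacking thirds in F minor on Eb gives Eb–G–Bb.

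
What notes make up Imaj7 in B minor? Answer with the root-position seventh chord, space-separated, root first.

B D# F# A#

The root, B, is scale degree 1 — the same note in B minor and B major; only the chord quality changes. Building the major-seventh chord from the parallel major on B: B–D#–F#–A#.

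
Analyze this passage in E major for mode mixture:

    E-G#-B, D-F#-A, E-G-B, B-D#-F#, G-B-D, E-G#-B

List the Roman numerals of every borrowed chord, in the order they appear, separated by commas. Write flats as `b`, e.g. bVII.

bVII, i, bIII

The diatonic triads in E major are E, F#m, G#m, A, B, C#m, D#dim. E–G#–B = E and B–D#–F# = B are both diatonic. D–F#–A is not: scale degree 7 in E major carries D#dim (vii°). In E minor the chord on that degree is D, so here it functions as bVII, borrowed from the parallel minor. But E–G–B is foreign: the diatonic I on degree 1 is E, whereas Em comes from E minor. It is labeled i. G–B–D is not: scale degree 3 in E major carries G#m (iii). In E minor the chord on that degree is G, so here it functions as bIII, borrowed from the parallel minor.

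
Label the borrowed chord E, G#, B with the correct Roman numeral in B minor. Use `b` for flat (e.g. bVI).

IV

E is scale degree 4 in B minor. Diatonically B minor has Em (iv) on that degree; E–G#–B is instead the major chord native to B major, so it takes the label IV.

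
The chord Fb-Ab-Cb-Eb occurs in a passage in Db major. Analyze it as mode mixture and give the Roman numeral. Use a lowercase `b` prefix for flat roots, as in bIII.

The root Fb is the lowered 3rd scale degree — diatonically Db major has F there. Diatonically Db major has Fm (iii) on that degree; Fb–Ab–Cb–Eb is instead the major-seventh chord native to Db minor, so it takes the label bIIImaj7.

bIIImaj7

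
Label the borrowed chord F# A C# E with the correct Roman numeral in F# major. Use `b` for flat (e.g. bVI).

i7

The root F# is the diatonic 1st degree of F# major; the borrowing shows in the chord quality. The diatonic chord on degree 1 would be F# (I), but F#–A–C#–E is the minor-seventh chord from F# minor. As a borrowed chord it is labeled i7.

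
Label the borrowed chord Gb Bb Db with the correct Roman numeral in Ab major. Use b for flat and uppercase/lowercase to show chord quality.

Gb is the lowered form of scale degree 7 in Ab major (the diatonic degree 7 is G). Gb–Bb–Db is a major chord — the form found in Ab minor, not the diatonic vii° (Gdim). Borrowed into Ab major it is written bVII.

bVII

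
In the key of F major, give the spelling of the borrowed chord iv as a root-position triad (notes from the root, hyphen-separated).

Bb-Db-F

The root, Bb, is scale degree 4 — the same note in F major and F minor; only the chord quality changes. Building the minor chord from the parallel minor on Bb: Bb–Db–F.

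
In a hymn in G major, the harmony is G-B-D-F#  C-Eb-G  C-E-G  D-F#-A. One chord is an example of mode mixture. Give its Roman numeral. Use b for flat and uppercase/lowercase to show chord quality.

iv

In G major the diatonic chords are G, Am, Bm, C, D, Em, F#dim. G–B–D–F# = Gmaj7, C–E–G = C and D–F#–A = D all belong to that set. C–Eb–G doesn't fit — on degree 4 G major would have C (IV). Cm is the degree-4 chord of G minor, so it is the borrowed iv.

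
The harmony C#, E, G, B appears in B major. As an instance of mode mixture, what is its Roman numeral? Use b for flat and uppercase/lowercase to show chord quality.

iiø7

The root C# is the diatonic 2nd degree of B major; the borrowing shows in the chord quality. C#–E–G–B is a half-diminished-seventh chord — the form found in B minor, not the diatonic ii (C#m). Borrowed into B major it is written iiø7.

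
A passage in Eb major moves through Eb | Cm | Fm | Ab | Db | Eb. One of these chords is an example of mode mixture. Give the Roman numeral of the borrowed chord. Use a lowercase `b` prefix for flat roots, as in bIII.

bVII

Eb major has the diatonic set Eb, Fm, Gm, Ab, Bb, Cm, Ddim. Of the given chords, Eb, Cm, Fm and Ab are diatonic. Db (Db–F–Ab) is not: scale degree 7 in Eb major carries Ddim (vii°). In Eb minor the chord on that degree is Db, so here it functions as bVII, borrowed from the parallel minor.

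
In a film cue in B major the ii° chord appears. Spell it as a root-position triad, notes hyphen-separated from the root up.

C#-E-G

The root, C#, is scale degree 2 — the same note in B major and B minor; only the chord quality changes. Building the diminished chord from the parallel minor on C#: C#–E–G.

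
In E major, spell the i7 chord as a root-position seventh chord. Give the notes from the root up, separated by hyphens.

E-G-B-D

The root, E, is scale degree 1 — the same note in E major and E minor; only the chord quality changes. In E minor the chord on E is E–G–B–D.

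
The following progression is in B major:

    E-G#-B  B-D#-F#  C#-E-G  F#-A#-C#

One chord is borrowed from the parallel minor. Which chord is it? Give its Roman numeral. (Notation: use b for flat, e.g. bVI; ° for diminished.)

B major has the diatonic set B, C#m, D#m, E, F#, G#m, A#dim. E–G#–B = E, B–D#–F# = B and F#–A#–C# = F# all belong to that set. But C#–E–G is foreign: the diatonic ii on degree 2 is C#m, whereas C#dim comes from B minor. It is labeled ii°.

ii°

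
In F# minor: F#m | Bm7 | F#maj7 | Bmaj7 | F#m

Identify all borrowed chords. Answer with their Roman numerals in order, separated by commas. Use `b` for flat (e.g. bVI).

Imaj7, IVmaj7

The diatonic triads in F# minor (with V from harmonic minor) are F#m, G#dim, A, Bm, C#, D, E. F#m and Bm7 are both diatonic. F#maj7 (F#–A#–C#–E#) doesn't fit — on degree 1 F# minor would have F#m (i). F#maj7 is the degree-1 chord of F# major, so it is the borrowed Imaj7. Bmaj7 (B–D#–F#–A#) doesn't fit — on degree 4 F# minor would have Bm (iv). Bmaj7 is the degree-4 chord of F# major, so it is the borrowed IVmaj7.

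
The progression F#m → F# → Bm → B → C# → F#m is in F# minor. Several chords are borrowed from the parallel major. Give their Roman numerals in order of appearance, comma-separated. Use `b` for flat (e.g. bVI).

The diatonic triads in F# minor (with V from harmonic minor) are F#m, G#dim, A, Bm, C#, D, E. F#m, Bm and C# all belong to that set. F# (F#–A#–C#) doesn't fit — on degree 1 F# minor would have F#m (i). F# is the degree-1 chord of F# major, so it is the borrowed I. B (B–D#–F#) doesn't fit — on degree 4 F# minor would have Bm (iv). B is the degree-4 chord of F# major, so it is the borrowed IV.

I, IV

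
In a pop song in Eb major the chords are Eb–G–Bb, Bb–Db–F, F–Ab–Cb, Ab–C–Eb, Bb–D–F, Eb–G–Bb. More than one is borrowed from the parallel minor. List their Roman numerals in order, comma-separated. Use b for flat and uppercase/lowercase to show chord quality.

Eb major has the diatonic set Eb, Fm, Gm, Ab, Bb, Cm, Ddim. Of the given chords, Eb–G–Bb = Eb, Ab–C–Eb = Ab and Bb–D–F = Bb are diatonic. Bb–Db–F is not: scale degree 5 in Eb major carries Bb (V). In Eb minor the chord on that degree is Bbm, so here it functions as v, borrowed from the parallel minor. But F–Ab–Cb is foreign: the diatonic ii on degree 2 is Fm, whereas Fdim comes from Eb minor. It is labeled ii°.

v, ii°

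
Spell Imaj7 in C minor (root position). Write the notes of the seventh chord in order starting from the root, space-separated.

C E G B

Imaj7 is built on scale degree 1, which is C in both C minor and its parallel. In C major the chord on C is C–E–G–B.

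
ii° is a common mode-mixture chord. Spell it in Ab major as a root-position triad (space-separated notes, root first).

ii° is built on scale degree 2, which is Bb in both Ab major and its parallel. In Ab minor the chord on Bb is Bb–Db–Fb.

Bb Db Fb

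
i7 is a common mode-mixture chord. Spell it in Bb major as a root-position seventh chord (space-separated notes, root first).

Bb Db F Ab

i7 is built on scale degree 1, which is Bb in both Bb major and its parallel. Stacking thirds in Bb minor on Bb gives Bb–Db–F–Ab.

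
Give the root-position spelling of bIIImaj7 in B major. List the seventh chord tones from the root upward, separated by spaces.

D F# A C#

Scale degree 3 in B major is D#. bIIImaj7 uses the lowered form, D, taken from B minor. Building the major-seventh chord from the parallel minor on D: D–F#–A–C#.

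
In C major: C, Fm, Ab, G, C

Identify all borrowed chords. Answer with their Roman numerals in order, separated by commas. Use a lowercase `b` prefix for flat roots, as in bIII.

In C major the diatonic chords are C, Dm, Em, F, G, Am, Bdim. C and G are both diatonic. Fm (F–Ab–C) doesn't fit — on degree 4 C major would have F (IV). Fm is the degree-4 chord of C minor, so it is the borrowed iv. But Ab (Ab–C–Eb) is foreign: the diatonic vi on degree 6 is Am, whereas Ab comes from C minor. It is labeled bVI.

iv, bVI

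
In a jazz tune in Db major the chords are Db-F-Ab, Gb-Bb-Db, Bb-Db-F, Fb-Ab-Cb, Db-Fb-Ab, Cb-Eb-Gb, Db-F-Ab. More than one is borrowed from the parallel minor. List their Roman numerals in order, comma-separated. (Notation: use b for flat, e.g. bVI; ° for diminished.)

bIII, i, bVII

The diatonic triads in Db major are Db, Ebm, Fm, Gb, Ab, Bbm, Cdim. Of the given chords, Db–F–Ab = Db, Gb–Bb–Db = Gb and Bb–Db–F = Bbm are diatonic. But Fb–Ab–Cb is foreign: the diatonic iii on degree 3 is Fm, whereas Fb comes from Db minor. It is labeled bIII. Db–Fb–Ab doesn't fit — on degree 1 Db major would have Db (I). Dbm is the degree-1 chord of Db minor, so it is the borrowed i. Cb–Eb–Gb is not: scale degree 7 in Db major carries Cdim (vii°). In Db minor the chord on that degree is Cb, so here it functions as bVII, borrowed from the parallel minor.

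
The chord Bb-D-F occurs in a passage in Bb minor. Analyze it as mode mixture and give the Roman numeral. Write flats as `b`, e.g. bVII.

The root Bb is the diatonic 1st degree of Bb minor; the borrowing shows in the chord quality. Diatonically Bb minor has Bbm (i) on that degree; Bb–D–F is instead the major chord native to Bb major, so it takes the label I.

I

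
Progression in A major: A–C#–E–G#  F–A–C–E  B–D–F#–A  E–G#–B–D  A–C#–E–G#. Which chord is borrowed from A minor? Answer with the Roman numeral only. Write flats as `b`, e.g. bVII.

bVImaj7

In A major the diatonic chords are A, Bm, C#m, D, E, F#m, G#dim. A–C#–E–G# = Amaj7, B–D–F#–A = Bm7 and E–G#–B–D = E7 are all diatonic. F–A–C–E doesn't fit — on degree 6 A major would have F#m (vi). Fmaj7 is the degree-6 chord of A minor, so it is the borrowed bVImaj7.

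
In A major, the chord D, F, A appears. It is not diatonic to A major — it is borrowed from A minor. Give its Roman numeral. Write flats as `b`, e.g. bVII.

D is scale degree 4 in A major. D–F–A is a minor chord — the form found in A minor, not the diatonic IV (D). Borrowed into A major it is written iv.

iv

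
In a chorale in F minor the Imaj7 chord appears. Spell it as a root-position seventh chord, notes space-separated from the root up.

The root, F, is scale degree 1 — the same note in F minor and F major; only the chord quality changes. In F major the chord on F is F–A–C–E.

F A C E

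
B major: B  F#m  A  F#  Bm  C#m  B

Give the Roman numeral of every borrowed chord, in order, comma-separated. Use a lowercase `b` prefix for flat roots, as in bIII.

v, bVII, i

In B major the diatonic chords are B, C#m, D#m, E, F#, G#m, A#dim. Of the given chords, B, F# and C#m are diatonic. F#m (F#–A–C#) is not: scale degree 5 in B major carries F# (V). In B minor the chord on that degree is F#m, so here it functions as v, borrowed from the parallel minor. A (A–C#–E) is not: scale degree 7 in B major carries A#dim (vii°). In B minor the chord on that degree is A, so here it functions as bVII, borrowed from the parallel minor. Bm (B–D–F#) is not: scale degree 1 in B major carries B (I). In B minor the chord on that degree is Bm, so here it functions as i, borrowed from the parallel minor.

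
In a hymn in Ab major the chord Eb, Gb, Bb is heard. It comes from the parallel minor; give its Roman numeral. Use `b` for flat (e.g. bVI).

Eb is scale degree 5 in Ab major. Diatonically Ab major has Eb (V) on that degree; Eb–Gb–Bb is instead the minor chord native to Ab minor, so it takes the label v.

v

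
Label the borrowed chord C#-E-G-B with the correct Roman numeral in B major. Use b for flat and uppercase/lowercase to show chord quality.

iiø7

The root C# is the diatonic 2nd degree of B major; the borrowing shows in the chord quality. Diatonically B major has C#m (ii) on that degree; C#–E–G–B is instead the half-diminished-seventh chord native to B minor, so it takes the label iiø7.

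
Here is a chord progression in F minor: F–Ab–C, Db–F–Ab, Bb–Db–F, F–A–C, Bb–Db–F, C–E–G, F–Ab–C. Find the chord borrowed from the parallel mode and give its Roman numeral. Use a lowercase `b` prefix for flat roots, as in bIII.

The diatonic triads in F minor (with V from harmonic minor) are Fm, Gdim, Ab, Bbm, C, Db, Eb. F–Ab–C = Fm, Db–F–Ab = Db, Bb–Db–F = Bbm and C–E–G = C are all diatonic. F–A–C doesn't fit — on degree 1 F minor would have Fm (i). F is the degree-1 chord of F major, so it is the borrowed I.

I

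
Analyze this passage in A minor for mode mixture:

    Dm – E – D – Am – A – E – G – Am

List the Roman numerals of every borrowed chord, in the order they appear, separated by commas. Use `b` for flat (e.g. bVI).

IV, I

The diatonic triads in A minor (with V from harmonic minor) are Am, Bdim, C, Dm, E, F, G. Of the given chords, Dm, E, Am and G are diatonic. But D (D–F#–A) is foreign: the diatonic iv on degree 4 is Dm, whereas D comes from A major. It is labeled IV. But A (A–C#–E) is foreign: the diatonic i on degree 1 is Am, whereas A comes from A major. It is labeled I.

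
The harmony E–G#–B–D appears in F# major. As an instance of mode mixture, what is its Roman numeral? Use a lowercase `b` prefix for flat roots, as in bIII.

The root E is the lowered 7th scale degree — diatonically F# major has E# there. E–G#–B–D is a dominant-seventh chord — the form found in F# minor, not the diatonic vii° (E#dim). Borrowed into F# major it is written bVII7.

bVII7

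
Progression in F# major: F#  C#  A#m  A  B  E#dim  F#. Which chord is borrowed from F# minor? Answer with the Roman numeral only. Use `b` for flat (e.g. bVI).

In F# major the diatonic chords are F#, G#m, A#m, B, C#, D#m, E#dim. F#, C#, A#m, B and E#dim all belong to that set. But A (A–C#–E) is foreign: the diatonic iii on degree 3 is A#m, whereas A comes from F# minor. It is labeled bIII.

bIII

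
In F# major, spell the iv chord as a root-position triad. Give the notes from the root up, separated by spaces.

The root, B, is scale degree 4 — the same note in F# major and F# minor; only the chord quality changes. Building the minor chord from the parallel minor on B: B–D–F#.

B D F#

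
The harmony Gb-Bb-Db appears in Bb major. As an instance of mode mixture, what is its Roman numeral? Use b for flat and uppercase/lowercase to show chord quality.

bVI

The root Gb is the lowered 6th scale degree — diatonically Bb major has G there. Gb–Bb–Db is a major chord — the form found in Bb minor, not the diatonic vi (Gm). Borrowed into Bb major it is written bVI.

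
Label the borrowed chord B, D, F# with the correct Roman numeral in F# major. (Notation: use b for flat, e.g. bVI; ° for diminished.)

B is scale degree 4 in F# major. The diatonic chord on degree 4 would be B (IV), but B–D–F# is the minor chord from F# minor. As a borrowed chord it is labeled iv.

iv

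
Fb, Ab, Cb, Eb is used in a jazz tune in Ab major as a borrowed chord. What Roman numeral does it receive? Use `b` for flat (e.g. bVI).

In Ab major scale degree 6 is F; Fb is its lowered form, from Ab minor. The diatonic chord on degree 6 would be Fm (vi), but Fb–Ab–Cb–Eb is the major-seventh chord from Ab minor. As a borrowed chord it is labeled bVImaj7.

bVImaj7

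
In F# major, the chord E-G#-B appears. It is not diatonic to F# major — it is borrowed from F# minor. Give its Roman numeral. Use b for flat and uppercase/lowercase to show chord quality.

bVII

In F# major scale degree 7 is E#; E is its lowered form, from F# minor. The diatonic chord on degree 7 would be E#dim (vii°), but E–G#–B is the major chord from F# minor. As a borrowed chord it is labeled bVII.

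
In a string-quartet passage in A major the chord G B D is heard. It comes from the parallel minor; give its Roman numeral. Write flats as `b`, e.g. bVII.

The root G is the lowered 7th scale degree — diatonically A major has G# there. G–B–D is a major chord — the form found in A minor, not the diatonic vii° (G#dim). Borrowed into A major it is written bVII.

bVII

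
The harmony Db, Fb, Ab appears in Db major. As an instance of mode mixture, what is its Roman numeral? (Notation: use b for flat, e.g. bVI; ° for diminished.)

Db is scale degree 1 in Db major. Diatonically Db major has Db (I) on that degree; Db–Fb–Ab is instead the minor chord native to Db minor, so it takes the label i.

i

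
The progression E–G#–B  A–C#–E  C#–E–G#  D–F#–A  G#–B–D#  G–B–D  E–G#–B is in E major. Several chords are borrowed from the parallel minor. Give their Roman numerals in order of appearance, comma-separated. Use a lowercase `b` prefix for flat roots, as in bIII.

In E major the diatonic chords are E, F#m, G#m, A, B, C#m, D#dim. Of the given chords, E–G#–B = E, A–C#–E = A, C#–E–G# = C#m and G#–B–D# = G#m are diatonic. D–F#–A doesn't fit — on degree 7 E major would have D#dim (vii°). D is the degree-7 chord of E minor, so it is the borrowed bVII. G–B–D is not: scale degree 3 in E major carries G#m (iii). In E minor the chord on that degree is G, so here it functions as bIII, borrowed from the parallel minor.

bVII, bIII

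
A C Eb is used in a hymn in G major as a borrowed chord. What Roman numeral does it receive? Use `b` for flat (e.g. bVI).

A is scale degree 2 in G major. Diatonically G major has Am (ii) on that degree; A–C–Eb is instead the diminished chord native to G minor, so it takes the label ii°.

ii°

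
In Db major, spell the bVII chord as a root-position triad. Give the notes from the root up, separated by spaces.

Scale degree 7 in Db major is C. bVII uses the lowered form, Cb, taken from Db minor. Stacking thirds in Db minor on Cb gives Cb–Eb–Gb.

Cb Eb Gb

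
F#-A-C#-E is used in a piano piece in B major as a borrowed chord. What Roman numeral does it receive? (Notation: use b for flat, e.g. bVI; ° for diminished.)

The root F# is the diatonic 5th degree of B major; the borrowing shows in the chord quality. F#–A–C#–E is a minor-seventh chord — the form found in B minor, not the diatonic V (F#). Borrowed into B major it is written v7.

v7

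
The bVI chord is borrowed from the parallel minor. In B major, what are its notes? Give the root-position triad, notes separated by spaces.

Scale degree 6 in B major is G#. bVI uses the lowered form, G, taken from B minor. In B minor the chord on G is G–B–D.

G B D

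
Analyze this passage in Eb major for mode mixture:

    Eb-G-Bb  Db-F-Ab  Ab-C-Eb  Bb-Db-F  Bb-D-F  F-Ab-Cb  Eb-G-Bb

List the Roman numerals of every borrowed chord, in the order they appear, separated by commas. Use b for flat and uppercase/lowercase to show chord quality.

bVII, v, ii°

In Eb major the diatonic chords are Eb, Fm, Gm, Ab, Bb, Cm, Ddim. Eb–G–Bb = Eb, Ab–C–Eb = Ab and Bb–D–F = Bb all belong to that set. Db–F–Ab is not: scale degree 7 in Eb major carries Ddim (vii°). In Eb minor the chord on that degree is Db, so here it functions as bVII, borrowed from the parallel minor. Bb–Db–F doesn't fit — on degree 5 Eb major would have Bb (V). Bbm is the degree-5 chord of Eb minor, so it is the borrowed v. F–Ab–Cb doesn't fit — on degree 2 Eb major would have Fm (ii). Fdim is the degree-2 chord of Eb minor, so it is the borrowed ii°.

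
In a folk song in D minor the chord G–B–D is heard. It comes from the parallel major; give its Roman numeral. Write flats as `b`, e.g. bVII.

IV

G is scale degree 4 in D minor. Diatonically D minor has Gm (iv) on that degree; G–B–D is instead the major chord native to D major, so it takes the label IV.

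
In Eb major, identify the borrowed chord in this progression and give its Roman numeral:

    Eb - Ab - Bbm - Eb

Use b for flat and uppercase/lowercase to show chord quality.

Eb major has the diatonic set Eb, Fm, Gm, Ab, Bb, Cm, Ddim. Of the given chords, Eb and Ab are diatonic. But Bbm (Bb–Db–F) is foreign: the diatonic V on degree 5 is Bb, whereas Bbm comes from Eb minor. It is labeled v.

v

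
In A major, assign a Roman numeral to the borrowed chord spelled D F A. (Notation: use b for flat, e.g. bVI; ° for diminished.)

iv

The root D is the diatonic 4th degree of A major; the borrowing shows in the chord quality. D–F–A is a minor chord — the form found in A minor, not the diatonic IV (D). Borrowed into A major it is written iv.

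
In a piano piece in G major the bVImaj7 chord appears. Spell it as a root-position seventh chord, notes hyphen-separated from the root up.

Eb-G-Bb-D

The root of bVImaj7 is the lowered 6th degree: E becomes Eb. Stacking thirds in G minor on Eb gives Eb–G–Bb–D.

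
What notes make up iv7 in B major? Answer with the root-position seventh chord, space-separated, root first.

E G B D

iv7 is built on scale degree 4, which is E in both B major and its parallel. Stacking thirds in B minor on E gives E–G–B–D.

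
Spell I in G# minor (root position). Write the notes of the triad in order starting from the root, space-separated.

The root, G#, is scale degree 1 — the same note in G# minor and G# major; only the chord quality changes. Stacking thirds in G# major on G# gives G#–B#–D#.

G# B# D#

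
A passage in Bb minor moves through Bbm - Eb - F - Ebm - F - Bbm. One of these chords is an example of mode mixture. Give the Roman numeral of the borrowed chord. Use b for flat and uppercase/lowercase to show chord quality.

IV

Bb minor has the diatonic set Bbm, Cdim, Db, Ebm, F, Gb, Ab (with V from harmonic minor). Bbm, F and Ebm all belong to that set. Eb (Eb–G–Bb) is not: scale degree 4 in Bb minor carries Ebm (iv). In Bb major the chord on that degree is Eb, so here it functions as IV, borrowed from the parallel major.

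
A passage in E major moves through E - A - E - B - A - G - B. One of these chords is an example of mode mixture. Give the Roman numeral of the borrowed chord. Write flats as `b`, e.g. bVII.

E major has the diatonic set E, F#m, G#m, A, B, C#m, D#dim. E, A and B all belong to that set. But G (G–B–D) is foreign: the diatonic iii on degree 3 is G#m, whereas G comes from E minor. It is labeled bIII.

bIII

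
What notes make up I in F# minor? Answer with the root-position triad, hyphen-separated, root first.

F#-A#-C#

The root, F#, is scale degree 1 — the same note in F# minor and F# major; only the chord quality changes. In F# major the chord on F# is F#–A#–C#.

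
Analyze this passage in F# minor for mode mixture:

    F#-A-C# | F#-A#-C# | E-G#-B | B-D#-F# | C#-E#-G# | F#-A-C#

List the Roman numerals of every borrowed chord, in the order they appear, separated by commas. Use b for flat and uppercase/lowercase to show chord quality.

I, IV

The diatonic triads in F# minor (with V from harmonic minor) are F#m, G#dim, A, Bm, C#, D, E. F#–A–C# = F#m, E–G#–B = E and C#–E#–G# = C# are all diatonic. But F#–A#–C# is foreign: the diatonic i on degree 1 is F#m, whereas F# comes from F# major. It is labeled I. B–D#–F# doesn't fit — on degree 4 F# minor would have Bm (iv). B is the degree-4 chord of F# major, so it is the borrowed IV.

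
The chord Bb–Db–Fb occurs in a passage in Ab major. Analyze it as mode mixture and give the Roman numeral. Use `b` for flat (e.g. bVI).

ii°

Bb is scale degree 2 in Ab major. Diatonically Ab major has Bbm (ii) on that degree; Bb–Db–Fb is instead the diminished chord native to Ab minor, so it takes the label ii°.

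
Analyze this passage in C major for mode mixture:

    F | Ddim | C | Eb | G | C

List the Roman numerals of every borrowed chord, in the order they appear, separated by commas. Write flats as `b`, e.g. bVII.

In C major the diatonic chords are C, Dm, Em, F, G, Am, Bdim. F, C and G are all diatonic. Ddim (D–F–Ab) doesn't fit — on degree 2 C major would have Dm (ii). Ddim is the degree-2 chord of C minor, so it is the borrowed ii°. Eb (Eb–G–Bb) doesn't fit — on degree 3 C major would have Em (iii). Eb is the degree-3 chord of C minor, so it is the borrowed bIII.

ii°, bIII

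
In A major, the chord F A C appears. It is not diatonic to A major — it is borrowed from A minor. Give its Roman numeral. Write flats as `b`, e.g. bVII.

bVI

In A major scale degree 6 is F#; F is its lowered form, from A minor. Diatonically A major has F#m (vi) on that degree; F–A–C is instead the major chord native to A minor, so it takes the label bVI.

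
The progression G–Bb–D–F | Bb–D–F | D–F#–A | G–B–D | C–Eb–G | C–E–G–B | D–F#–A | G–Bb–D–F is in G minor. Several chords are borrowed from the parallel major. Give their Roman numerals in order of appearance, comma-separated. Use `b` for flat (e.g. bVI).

In G minor (with V from harmonic minor) the diatonic chords are Gm, Adim, Bb, Cm, D, Eb, F. Of the given chords, G–Bb–D–F = Gm7, Bb–D–F = Bb, D–F#–A = D and C–Eb–G = Cm are diatonic. G–B–D doesn't fit — on degree 1 G minor would have Gm (i). G is the degree-1 chord of G major, so it is the borrowed I. C–E–G–B doesn't fit — on degree 4 G minor would have Cm (iv). Cmaj7 is the degree-4 chord of G major, so it is the borrowed IVmaj7.

I, IVmaj7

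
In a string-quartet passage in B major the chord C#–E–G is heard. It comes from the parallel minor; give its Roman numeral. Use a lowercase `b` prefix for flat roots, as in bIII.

The root C# is the diatonic 2nd degree of B major; the borrowing shows in the chord quality. Diatonically B major has C#m (ii) on that degree; C#–E–G is instead the diminished chord native to B minor, so it takes the label ii°.

ii°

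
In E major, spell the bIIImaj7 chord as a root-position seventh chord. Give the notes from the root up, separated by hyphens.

The root of bIIImaj7 is the lowered 3rd degree: G# becomes G. Building the major-seventh chord from the parallel minor on G: G–B–D–F#.

G-B-D-F#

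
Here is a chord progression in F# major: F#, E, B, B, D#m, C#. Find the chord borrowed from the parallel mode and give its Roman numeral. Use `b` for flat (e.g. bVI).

F# major has the diatonic set F#, G#m, A#m, B, C#, D#m, E#dim. Of the given chords, F#, B, D#m and C# are diatonic. E (E–G#–B) is not: scale degree 7 in F# major carries E#dim (vii°). In F# minor the chord on that degree is E, so here it functions as bVII, borrowed from the parallel minor.

bVII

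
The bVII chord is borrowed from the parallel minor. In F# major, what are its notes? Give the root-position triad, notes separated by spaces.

The root of bVII is the lowered 7th degree: E# becomes E. Stacking thirds in F# minor on E gives E–G#–B.

E G# B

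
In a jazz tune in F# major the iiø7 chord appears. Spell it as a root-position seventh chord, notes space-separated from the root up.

iiø7 is built on scale degree 2, which is G# in both F# major and its parallel. Stacking thirds in F# minor on G# gives G#–B–D–F#.

G# B D F#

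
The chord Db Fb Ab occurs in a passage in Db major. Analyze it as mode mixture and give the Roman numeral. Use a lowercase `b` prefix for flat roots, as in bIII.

Db is scale degree 1 in Db major. Db–Fb–Ab is a minor chord — the form found in Db minor, not the diatonic I (Db). Borrowed into Db major it is written i.

i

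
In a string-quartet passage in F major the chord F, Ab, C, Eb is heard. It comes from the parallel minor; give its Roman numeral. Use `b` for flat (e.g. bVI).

The root F is the diatonic 1st degree of F major; the borrowing shows in the chord quality. The diatonic chord on degree 1 would be F (I), but F–Ab–C–Eb is the minor-seventh chord from F minor. As a borrowed chord it is labeled i7.

i7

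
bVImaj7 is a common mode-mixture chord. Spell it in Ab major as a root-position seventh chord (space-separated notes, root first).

Fb Ab Cb Eb

The root of bVImaj7 is the lowered 6th degree: F becomes Fb. Stacking thirds in Ab minor on Fb gives Fb–Ab–Cb–Eb.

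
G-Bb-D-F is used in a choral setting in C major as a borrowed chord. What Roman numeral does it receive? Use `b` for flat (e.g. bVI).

G is scale degree 5 in C major. Diatonically C major has G (V) on that degree; G–Bb–D–F is instead the minor-seventh chord native to C minor, so it takes the label v7.

v7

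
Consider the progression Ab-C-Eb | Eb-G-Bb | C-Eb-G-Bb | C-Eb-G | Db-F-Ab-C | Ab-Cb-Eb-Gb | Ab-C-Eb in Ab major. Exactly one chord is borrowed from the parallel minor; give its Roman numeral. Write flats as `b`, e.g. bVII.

Ab major has the diatonic set Ab, Bbm, Cm, Db, Eb, Fm, Gdim. Ab–C–Eb = Ab, Eb–G–Bb = Eb, C–Eb–G–Bb = Cm7, C–Eb–G = Cm and Db–F–Ab–C = Dbmaj7 are all diatonic. But Ab–Cb–Eb–Gb is foreign: the diatonic I on degree 1 is Ab, whereas Abm7 comes from Ab minor. It is labeled i7.

i7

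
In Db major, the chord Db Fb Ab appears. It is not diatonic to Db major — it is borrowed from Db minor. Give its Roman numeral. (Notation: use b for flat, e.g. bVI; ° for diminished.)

The root Db is the diatonic 1st degree of Db major; the borrowing shows in the chord quality. The diatonic chord on degree 1 would be Db (I), but Db–Fb–Ab is the minor chord from Db minor. As a borrowed chord it is labeled i.

i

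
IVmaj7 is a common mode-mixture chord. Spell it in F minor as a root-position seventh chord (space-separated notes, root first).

The root, Bb, is scale degree 4 — the same note in F minor and F major; only the chord quality changes. Building the major-seventh chord from the parallel major on Bb: Bb–D–F–A.

Bb D F A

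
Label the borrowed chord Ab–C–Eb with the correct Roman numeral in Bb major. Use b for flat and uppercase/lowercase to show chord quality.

The root Ab is the lowered 7th scale degree — diatonically Bb major has A there. Ab–C–Eb is a major chord — the form found in Bb minor, not the diatonic vii° (Adim). Borrowed into Bb major it is written bVII.

bVII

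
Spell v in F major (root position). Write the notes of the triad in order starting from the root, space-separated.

v is built on scale degree 5, which is C in both F major and its parallel. Stacking thirds in F minor on C gives C–Eb–G.

C Eb G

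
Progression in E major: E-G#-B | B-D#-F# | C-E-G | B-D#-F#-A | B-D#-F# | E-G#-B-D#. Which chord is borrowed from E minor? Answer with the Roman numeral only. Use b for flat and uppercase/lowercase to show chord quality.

bVI

The diatonic triads in E major are E, F#m, G#m, A, B, C#m, D#dim. E–G#–B = E, B–D#–F# = B, B–D#–F#–A = B7 and E–G#–B–D# = Emaj7 all belong to that set. C–E–G doesn't fit — on degree 6 E major would have C#m (vi). C is the degree-6 chord of E minor, so it is the borrowed bVI.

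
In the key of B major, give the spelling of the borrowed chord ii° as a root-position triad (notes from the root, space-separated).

C# E G

The root, C#, is scale degree 2 — the same note in B major and B minor; only the chord quality changes. Building the diminished chord from the parallel minor on C#: C#–E–G.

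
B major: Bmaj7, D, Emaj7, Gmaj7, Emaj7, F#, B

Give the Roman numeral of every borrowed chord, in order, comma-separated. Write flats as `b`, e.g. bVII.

bIII, bVImaj7

In B major the diatonic chords are B, C#m, D#m, E, F#, G#m, A#dim. Of the given chords, Bmaj7, Emaj7, F# and B are diatonic. D (D–F#–A) is not: scale degree 3 in B major carries D#m (iii). In B minor the chord on that degree is D, so here it functions as bIII, borrowed from the parallel minor. Gmaj7 (G–B–D–F#) doesn't fit — on degree 6 B major would have G#m (vi). Gmaj7 is the degree-6 chord of B minor, so it is the borrowed bVImaj7.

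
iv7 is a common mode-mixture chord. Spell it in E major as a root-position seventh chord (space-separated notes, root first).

A C E G

The root, A, is scale degree 4 — the same note in E major and E minor; only the chord quality changes. Stacking thirds in E minor on A gives A–C–E–G.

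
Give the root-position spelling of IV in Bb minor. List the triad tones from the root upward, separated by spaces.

Eb G Bb

The root, Eb, is scale degree 4 — the same note in Bb minor and Bb major; only the chord quality changes. In Bb major the chord on Eb is Eb–G–Bb.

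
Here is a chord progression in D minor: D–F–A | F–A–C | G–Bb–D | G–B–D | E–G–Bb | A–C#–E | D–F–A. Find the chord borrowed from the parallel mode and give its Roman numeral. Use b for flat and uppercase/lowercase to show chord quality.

The diatonic triads in D minor (with V from harmonic minor) are Dm, Edim, F, Gm, A, Bb, C. D–F–A = Dm, F–A–C = F, G–Bb–D = Gm, E–G–Bb = Edim and A–C#–E = A are all diatonic. G–B–D is not: scale degree 4 in D minor carries Gm (iv). In D major the chord on that degree is G, so here it functions as IV, borrowed from the parallel major.

IV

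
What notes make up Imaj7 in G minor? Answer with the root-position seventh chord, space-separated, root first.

G B D F#

The root, G, is scale degree 1 — the same note in G minor and G major; only the chord quality changes. Stacking thirds in G major on G gives G–B–D–F#.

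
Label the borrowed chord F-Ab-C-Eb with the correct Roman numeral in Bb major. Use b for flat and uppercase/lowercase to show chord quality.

v7

The root F is the diatonic 5th degree of Bb major; the borrowing shows in the chord quality. F–Ab–C–Eb is a minor-seventh chord — the form found in Bb minor, not the diatonic V (F). Borrowed into Bb major it is written v7.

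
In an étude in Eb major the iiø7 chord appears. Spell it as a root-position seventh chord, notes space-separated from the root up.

The root, F, is scale degree 2 — the same note in Eb major and Eb minor; only the chord quality changes. Building the half-diminished-seventh chord from the parallel minor on F: F–Ab–Cb–Eb.

F Ab Cb Eb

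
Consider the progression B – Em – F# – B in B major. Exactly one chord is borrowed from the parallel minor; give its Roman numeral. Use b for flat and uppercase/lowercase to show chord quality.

iv

In B major the diatonic chords are B, C#m, D#m, E, F#, G#m, A#dim. B and F# both belong to that set. Em (E–G–B) is not: scale degree 4 in B major carries E (IV). In B minor the chord on that degree is Em, so here it functions as iv, borrowed from the parallel minor.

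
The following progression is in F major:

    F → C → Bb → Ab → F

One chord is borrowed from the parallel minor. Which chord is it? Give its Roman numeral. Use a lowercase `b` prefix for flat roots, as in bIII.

In F major the diatonic chords are F, Gm, Am, Bb, C, Dm, Edim. Of the given chords, F, C and Bb are diatonic. Ab (Ab–C–Eb) is not: scale degree 3 in F major carries Am (iii). In F minor the chord on that degree is Ab, so here it functions as bIII, borrowed from the parallel minor.

bIII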